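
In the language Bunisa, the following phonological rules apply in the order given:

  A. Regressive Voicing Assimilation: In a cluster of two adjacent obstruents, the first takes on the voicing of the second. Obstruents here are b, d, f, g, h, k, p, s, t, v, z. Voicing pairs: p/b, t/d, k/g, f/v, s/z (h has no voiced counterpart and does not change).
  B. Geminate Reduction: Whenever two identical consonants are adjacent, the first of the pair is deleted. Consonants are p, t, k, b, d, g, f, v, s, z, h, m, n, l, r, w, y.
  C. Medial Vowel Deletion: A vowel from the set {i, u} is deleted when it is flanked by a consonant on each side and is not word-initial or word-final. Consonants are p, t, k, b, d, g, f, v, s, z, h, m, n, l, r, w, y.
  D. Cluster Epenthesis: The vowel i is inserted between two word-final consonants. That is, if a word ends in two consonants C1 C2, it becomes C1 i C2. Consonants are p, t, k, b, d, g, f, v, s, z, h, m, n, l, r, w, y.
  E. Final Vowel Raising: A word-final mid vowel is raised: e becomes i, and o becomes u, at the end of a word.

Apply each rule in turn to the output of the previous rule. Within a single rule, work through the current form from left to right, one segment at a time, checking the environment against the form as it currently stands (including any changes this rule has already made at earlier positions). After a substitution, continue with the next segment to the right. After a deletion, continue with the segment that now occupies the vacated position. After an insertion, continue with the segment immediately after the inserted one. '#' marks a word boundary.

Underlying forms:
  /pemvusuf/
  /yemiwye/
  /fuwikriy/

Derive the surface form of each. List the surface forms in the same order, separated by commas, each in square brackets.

[pemvsif], [yemwyi], [fwkriy]

/pemvusuf/:
  A Regressive Voicing Assimilation: no change — [pemvusuf]
  B Geminate Reduction: no change — [pemvusuf]
  C Medial Vowel Deletion: [pemvusuf] → [pemvsf]
  D Cluster Epenthesis: [pemvsf] → [pemvsif]
  E Final Vowel Raising: no change — [pemvsif]
/yemiwye/:
  A Regressive Voicing Assimilation: no change — [yemiwye]
  B Geminate Reduction: no change — [yemiwye]
  C Medial Vowel Deletion: [yemiwye] → [yemwye]
  D Cluster Epenthesis: no change — [yemwye]
  E Final Vowel Raising: [yemwye] → [yemwyi]
/fuwikriy/:
  A Regressive Voicing Assimilation: no change — [fuwikriy]
  B Geminate Reduction: no change — [fuwikriy]
  C Medial Vowel Deletion: [fuwikriy] → [fwkry]
  D Cluster Epenthesis: [fwkry] → [fwkriy]
  E Final Vowel Raising: no change — [fwkriy]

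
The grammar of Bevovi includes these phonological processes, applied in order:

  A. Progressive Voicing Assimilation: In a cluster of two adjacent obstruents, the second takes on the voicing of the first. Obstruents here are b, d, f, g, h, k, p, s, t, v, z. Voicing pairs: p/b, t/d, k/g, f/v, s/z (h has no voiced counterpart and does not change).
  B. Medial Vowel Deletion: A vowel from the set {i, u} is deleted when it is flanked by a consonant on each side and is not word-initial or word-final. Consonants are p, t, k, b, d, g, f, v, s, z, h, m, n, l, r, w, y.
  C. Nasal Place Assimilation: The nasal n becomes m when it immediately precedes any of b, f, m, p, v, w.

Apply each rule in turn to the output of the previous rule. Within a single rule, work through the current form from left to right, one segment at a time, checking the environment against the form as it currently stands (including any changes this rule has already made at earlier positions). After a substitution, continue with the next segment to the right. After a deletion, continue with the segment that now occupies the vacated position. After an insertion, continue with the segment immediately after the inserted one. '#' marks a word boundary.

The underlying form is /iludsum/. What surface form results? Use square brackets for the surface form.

[ildzm]

A Progressive Voicing Assimilation: [iludsum] → [iludzum]
B Medial Vowel Deletion: [iludzum] → [ildzm]
C Nasal Place Assimilation: no change — [ildzm]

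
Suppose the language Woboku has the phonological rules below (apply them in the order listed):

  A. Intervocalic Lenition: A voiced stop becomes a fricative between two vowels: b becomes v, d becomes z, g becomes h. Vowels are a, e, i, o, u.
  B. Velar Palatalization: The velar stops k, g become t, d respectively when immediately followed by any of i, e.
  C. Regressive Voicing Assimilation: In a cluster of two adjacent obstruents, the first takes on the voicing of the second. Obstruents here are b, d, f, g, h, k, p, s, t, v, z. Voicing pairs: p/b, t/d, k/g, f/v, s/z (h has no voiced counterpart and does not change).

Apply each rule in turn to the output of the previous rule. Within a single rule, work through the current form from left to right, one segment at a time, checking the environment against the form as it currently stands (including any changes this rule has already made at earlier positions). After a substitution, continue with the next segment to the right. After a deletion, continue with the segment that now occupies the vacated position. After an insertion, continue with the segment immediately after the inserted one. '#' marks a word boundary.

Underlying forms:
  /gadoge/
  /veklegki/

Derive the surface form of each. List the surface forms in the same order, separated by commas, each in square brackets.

/gadoge/:
  A Intervocalic Lenition: [gadoge] → [gazohe]
  B Velar Palatalization: no change — [gazohe]
  C Regressive Voicing Assimilation: no change — [gazohe]
/veklegki/:
  A Intervocalic Lenition: no change — [veklegki]
  B Velar Palatalization: [veklegki] → [veklegti]
  C Regressive Voicing Assimilation: [veklegti] → [veklekti]

[gazohe], [veklekti]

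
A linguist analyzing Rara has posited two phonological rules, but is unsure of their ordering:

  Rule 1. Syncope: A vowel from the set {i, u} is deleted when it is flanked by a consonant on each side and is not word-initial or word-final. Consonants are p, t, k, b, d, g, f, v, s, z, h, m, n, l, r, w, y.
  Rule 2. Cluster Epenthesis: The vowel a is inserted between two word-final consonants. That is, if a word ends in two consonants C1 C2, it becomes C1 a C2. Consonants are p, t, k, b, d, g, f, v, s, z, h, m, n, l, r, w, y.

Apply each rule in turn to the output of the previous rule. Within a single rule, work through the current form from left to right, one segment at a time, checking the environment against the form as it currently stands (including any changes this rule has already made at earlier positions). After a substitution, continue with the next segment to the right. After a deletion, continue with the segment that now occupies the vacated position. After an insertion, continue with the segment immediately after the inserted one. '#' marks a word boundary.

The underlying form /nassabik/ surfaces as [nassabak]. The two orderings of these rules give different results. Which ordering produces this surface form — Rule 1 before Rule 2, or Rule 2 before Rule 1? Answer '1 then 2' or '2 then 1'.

1 then 2

Order 1 then 2:
  1 Syncope: [nassabik] → [nassabk]
  2 Cluster Epenthesis: [nassabk] → [nassabak]
  result: [nassabak]
Order 2 then 1:
  2 Cluster Epenthesis: no change — [nassabik]
  1 Syncope: [nassabik] → [nassabk]
  result: [nassabk]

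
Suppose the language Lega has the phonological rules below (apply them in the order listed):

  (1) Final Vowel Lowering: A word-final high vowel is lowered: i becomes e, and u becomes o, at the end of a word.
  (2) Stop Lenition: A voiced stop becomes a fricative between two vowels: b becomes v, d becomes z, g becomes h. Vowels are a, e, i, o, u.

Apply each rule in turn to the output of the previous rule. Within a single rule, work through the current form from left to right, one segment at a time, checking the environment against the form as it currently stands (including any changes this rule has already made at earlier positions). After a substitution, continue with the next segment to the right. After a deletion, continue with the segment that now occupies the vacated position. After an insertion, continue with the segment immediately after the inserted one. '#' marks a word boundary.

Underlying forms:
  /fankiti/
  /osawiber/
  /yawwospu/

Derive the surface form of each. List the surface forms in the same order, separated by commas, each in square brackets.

/fankiti/:
  (1) Final Vowel Lowering: [fankiti] → [fankite]
  (2) Stop Lenition: no change — [fankite]
/osawiber/:
  (1) Final Vowel Lowering: no change — [osawiber]
  (2) Stop Lenition: [osawiber] → [osawiver]
/yawwospu/:
  (1) Final Vowel Lowering: [yawwospu] → [yawwospo]
  (2) Stop Lenition: no change — [yawwospo]

[fankite], [osawiver], [yawwospo]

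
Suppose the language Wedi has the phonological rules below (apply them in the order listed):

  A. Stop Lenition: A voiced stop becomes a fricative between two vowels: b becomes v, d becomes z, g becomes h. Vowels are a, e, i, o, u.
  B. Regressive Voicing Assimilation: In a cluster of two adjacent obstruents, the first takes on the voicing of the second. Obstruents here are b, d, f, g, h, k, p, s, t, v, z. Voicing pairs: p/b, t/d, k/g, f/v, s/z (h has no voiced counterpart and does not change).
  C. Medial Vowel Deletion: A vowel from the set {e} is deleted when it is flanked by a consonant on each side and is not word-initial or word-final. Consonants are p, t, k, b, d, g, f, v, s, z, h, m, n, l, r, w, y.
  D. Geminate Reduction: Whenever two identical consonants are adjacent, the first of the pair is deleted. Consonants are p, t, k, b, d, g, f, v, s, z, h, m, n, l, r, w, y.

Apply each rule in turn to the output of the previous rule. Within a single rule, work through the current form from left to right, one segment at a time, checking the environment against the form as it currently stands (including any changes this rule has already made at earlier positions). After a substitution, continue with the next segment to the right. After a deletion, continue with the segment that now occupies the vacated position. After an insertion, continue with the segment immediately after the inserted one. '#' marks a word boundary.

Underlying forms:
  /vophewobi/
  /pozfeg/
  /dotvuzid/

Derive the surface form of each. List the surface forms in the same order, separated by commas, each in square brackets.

/vophewobi/:
  A Stop Lenition: [vophewobi] → [vophewovi]
  B Regressive Voicing Assimilation: no change — [vophewovi]
  C Medial Vowel Deletion: [vophewovi] → [vophwovi]
  D Geminate Reduction: no change — [vophwovi]
/pozfeg/:
  A Stop Lenition: no change — [pozfeg]
  B Regressive Voicing Assimilation: [pozfeg] → [posfeg]
  C Medial Vowel Deletion: [posfeg] → [posfg]
  D Geminate Reduction: no change — [posfg]
/dotvuzid/:
  A Stop Lenition: no change — [dotvuzid]
  B Regressive Voicing Assimilation: [dotvuzid] → [dodvuzid]
  C Medial Vowel Deletion: no change — [dodvuzid]
  D Geminate Reduction: no change — [dodvuzid]

[vophwovi], [posfg], [dodvuzid]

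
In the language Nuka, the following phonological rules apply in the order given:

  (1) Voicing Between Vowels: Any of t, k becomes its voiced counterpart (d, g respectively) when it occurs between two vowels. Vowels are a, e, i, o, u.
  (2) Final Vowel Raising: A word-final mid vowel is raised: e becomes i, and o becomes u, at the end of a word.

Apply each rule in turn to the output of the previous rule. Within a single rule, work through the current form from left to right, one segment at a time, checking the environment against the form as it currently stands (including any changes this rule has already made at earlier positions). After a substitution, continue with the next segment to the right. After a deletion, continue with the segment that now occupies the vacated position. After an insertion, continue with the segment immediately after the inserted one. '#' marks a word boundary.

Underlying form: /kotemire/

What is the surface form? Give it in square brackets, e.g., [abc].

[kodemiri]

(1) Voicing Between Vowels: [kotemire] → [kodemire]
(2) Final Vowel Raising: [kodemire] → [kodemiri]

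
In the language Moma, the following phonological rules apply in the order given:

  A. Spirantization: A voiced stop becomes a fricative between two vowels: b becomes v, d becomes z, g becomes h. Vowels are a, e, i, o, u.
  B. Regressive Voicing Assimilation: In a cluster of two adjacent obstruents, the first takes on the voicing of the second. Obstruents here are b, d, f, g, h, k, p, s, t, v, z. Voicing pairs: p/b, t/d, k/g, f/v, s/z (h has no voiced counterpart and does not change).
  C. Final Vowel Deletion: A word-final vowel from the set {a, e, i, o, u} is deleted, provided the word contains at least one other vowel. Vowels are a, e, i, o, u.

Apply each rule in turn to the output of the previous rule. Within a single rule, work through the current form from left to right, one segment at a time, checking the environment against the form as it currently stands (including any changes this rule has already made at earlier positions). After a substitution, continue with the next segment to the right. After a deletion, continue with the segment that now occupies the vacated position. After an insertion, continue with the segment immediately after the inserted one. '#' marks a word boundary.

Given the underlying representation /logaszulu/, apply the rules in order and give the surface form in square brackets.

A Spirantization: [logaszulu] → [lohaszulu]
B Regressive Voicing Assimilation: [lohaszulu] → [lohazzulu]
C Final Vowel Deletion: [lohazzulu] → [lohazzul]

[lohazzul]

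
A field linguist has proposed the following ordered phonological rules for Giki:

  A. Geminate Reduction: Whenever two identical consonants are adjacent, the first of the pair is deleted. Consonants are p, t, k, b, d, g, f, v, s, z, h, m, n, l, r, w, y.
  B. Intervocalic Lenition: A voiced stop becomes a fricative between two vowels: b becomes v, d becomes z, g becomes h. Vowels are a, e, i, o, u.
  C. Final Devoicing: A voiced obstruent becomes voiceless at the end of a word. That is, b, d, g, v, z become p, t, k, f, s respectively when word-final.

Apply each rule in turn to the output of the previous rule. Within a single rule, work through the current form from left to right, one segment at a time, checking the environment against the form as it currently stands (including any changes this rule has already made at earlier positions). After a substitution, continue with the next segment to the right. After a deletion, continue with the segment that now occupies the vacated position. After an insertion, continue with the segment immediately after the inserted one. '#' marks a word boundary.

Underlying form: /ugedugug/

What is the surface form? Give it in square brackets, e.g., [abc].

A Geminate Reduction: no change — [ugedugug]
B Intervocalic Lenition: [ugedugug] → [uhezuhug]
C Final Devoicing: [uhezuhug] → [uhezuhuk]

[uhezuhuk]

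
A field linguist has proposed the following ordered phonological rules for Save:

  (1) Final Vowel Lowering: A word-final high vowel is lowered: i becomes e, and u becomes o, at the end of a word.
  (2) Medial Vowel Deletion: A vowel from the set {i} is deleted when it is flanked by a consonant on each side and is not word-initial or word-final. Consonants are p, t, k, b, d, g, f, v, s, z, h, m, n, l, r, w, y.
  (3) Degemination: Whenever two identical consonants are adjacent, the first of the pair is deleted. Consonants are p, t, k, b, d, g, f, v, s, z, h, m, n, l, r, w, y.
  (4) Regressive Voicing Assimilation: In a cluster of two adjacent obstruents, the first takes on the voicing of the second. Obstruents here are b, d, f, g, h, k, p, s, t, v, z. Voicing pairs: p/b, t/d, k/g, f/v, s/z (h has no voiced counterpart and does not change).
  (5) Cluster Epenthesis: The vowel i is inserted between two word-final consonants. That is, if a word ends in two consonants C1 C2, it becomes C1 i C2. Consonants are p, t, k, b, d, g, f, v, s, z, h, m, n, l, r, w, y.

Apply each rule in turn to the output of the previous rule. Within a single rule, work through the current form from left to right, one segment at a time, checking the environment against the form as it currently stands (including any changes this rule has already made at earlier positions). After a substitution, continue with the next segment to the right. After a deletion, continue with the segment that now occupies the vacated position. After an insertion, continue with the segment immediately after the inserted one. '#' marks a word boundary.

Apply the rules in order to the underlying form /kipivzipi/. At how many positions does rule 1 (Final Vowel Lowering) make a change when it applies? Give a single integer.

(1) Final Vowel Lowering: [kipivzipi] → [kipivzipe]
(2) Medial Vowel Deletion: [kipivzipe] → [kpvzpe]
(3) Degemination: no change — [kpvzpe]
(4) Regressive Voicing Assimilation: [kpvzpe] → [kbvspe]
(5) Cluster Epenthesis: no change — [kbvspe]
Rule 1 changed 1 position(s).

1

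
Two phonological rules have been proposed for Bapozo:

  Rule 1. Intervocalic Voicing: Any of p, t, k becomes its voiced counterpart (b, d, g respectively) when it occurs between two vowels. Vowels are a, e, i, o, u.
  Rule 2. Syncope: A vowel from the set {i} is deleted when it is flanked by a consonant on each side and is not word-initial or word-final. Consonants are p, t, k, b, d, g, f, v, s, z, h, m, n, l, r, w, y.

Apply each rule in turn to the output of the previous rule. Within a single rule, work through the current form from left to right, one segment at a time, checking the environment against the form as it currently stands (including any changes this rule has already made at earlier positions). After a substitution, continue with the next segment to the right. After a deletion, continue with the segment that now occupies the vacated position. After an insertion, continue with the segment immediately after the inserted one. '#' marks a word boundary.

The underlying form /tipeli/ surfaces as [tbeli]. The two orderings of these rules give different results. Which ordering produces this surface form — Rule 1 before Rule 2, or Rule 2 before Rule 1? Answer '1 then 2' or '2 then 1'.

1 then 2

Order 1 then 2:
  1 Intervocalic Voicing: [tipeli] → [tibeli]
  2 Syncope: [tibeli] → [tbeli]
  result: [tbeli]
Order 2 then 1:
  2 Syncope: [tipeli] → [tpeli]
  1 Intervocalic Voicing: no change — [tpeli]
  result: [tpeli]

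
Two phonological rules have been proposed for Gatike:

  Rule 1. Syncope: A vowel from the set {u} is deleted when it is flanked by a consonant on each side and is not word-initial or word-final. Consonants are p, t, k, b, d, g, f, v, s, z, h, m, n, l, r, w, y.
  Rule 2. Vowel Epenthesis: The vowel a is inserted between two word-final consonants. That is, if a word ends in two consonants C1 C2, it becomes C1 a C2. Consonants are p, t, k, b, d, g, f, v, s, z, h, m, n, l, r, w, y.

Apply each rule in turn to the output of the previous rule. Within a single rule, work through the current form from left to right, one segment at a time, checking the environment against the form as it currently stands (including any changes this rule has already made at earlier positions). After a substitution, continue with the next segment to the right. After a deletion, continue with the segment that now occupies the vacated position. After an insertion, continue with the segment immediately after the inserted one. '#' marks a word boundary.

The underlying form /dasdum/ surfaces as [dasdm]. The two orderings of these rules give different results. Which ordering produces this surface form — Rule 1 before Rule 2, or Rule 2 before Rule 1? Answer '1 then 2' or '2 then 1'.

Order 1 then 2:
  1 Syncope: [dasdum] → [dasdm]
  2 Vowel Epenthesis: [dasdm] → [dasdam]
  result: [dasdam]
Order 2 then 1:
  2 Vowel Epenthesis: no change — [dasdum]
  1 Syncope: [dasdum] → [dasdm]
  result: [dasdm]

2 then 1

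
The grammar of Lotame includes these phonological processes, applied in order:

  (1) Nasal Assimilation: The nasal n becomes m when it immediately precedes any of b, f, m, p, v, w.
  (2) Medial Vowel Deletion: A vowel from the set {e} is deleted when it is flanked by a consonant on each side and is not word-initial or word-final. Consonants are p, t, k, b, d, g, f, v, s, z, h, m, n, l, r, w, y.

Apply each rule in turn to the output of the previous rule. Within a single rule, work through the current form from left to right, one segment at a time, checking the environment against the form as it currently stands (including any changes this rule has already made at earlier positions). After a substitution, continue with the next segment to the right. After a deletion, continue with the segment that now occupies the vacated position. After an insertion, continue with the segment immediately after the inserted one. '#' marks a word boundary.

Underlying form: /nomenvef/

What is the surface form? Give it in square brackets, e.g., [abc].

(1) Nasal Assimilation: [nomenvef] → [nomemvef]
(2) Medial Vowel Deletion: [nomemvef] → [nommvf]

[nommvf]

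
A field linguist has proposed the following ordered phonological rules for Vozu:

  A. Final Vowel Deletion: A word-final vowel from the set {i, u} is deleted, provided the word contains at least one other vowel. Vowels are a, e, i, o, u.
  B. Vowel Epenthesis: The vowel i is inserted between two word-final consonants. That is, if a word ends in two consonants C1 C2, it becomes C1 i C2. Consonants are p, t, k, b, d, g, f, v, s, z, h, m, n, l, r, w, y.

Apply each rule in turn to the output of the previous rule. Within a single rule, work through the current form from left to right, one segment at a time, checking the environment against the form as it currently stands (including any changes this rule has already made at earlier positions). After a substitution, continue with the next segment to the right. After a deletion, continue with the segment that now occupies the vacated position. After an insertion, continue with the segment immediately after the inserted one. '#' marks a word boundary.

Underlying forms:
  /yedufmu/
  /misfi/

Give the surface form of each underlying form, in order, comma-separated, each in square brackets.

/yedufmu/:
  A Final Vowel Deletion: [yedufmu] → [yedufm]
  B Vowel Epenthesis: [yedufm] → [yedufim]
/misfi/:
  A Final Vowel Deletion: [misfi] → [misf]
  B Vowel Epenthesis: [misf] → [misif]

[yedufim], [misif]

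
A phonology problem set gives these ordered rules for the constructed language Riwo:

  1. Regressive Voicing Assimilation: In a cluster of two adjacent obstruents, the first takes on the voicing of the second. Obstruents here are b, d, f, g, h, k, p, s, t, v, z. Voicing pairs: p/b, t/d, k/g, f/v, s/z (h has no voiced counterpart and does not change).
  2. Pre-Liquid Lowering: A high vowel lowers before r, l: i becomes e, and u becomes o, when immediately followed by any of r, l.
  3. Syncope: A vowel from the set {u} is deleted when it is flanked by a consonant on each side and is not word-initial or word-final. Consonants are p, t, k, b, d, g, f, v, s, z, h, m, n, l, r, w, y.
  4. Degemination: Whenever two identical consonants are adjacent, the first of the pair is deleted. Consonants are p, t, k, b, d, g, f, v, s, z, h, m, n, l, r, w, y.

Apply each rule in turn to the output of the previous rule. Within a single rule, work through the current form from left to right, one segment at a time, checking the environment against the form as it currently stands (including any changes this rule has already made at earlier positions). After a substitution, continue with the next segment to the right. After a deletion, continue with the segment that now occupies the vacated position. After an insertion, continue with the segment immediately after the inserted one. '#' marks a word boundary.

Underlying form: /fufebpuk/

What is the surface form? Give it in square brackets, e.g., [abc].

1 Regressive Voicing Assimilation: [fufebpuk] → [fufeppuk]
2 Pre-Liquid Lowering: no change — [fufeppuk]
3 Syncope: [fufeppuk] → [ffeppk]
4 Degemination: [ffeppk] → [fepk]

[fepk]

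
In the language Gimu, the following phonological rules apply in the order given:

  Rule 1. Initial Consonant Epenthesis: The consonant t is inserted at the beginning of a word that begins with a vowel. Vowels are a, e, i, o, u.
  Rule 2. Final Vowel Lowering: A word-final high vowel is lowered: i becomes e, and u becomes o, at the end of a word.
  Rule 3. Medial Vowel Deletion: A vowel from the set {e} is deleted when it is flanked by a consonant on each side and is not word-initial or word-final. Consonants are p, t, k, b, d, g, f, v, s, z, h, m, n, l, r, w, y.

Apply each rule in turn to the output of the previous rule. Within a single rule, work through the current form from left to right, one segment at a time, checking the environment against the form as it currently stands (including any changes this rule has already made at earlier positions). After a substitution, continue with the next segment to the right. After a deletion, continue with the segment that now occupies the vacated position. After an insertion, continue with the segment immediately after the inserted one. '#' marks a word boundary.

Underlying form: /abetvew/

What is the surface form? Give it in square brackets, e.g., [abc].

Rule 1 Initial Consonant Epenthesis: [abetvew] → [tabetvew]
Rule 2 Final Vowel Lowering: no change — [tabetvew]
Rule 3 Medial Vowel Deletion: [tabetvew] → [tabtvw]

[tabtvw]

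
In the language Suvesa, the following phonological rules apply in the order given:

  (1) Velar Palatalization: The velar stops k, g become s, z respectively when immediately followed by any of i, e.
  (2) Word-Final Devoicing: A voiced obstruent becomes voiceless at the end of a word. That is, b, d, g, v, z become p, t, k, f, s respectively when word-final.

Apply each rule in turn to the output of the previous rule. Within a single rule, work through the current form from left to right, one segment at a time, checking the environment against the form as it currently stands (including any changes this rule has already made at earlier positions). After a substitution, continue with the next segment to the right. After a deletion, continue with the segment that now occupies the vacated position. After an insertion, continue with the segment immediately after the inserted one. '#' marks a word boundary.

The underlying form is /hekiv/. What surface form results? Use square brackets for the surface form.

[hesif]

(1) Velar Palatalization: [hekiv] → [hesiv]
(2) Word-Final Devoicing: [hesiv] → [hesif]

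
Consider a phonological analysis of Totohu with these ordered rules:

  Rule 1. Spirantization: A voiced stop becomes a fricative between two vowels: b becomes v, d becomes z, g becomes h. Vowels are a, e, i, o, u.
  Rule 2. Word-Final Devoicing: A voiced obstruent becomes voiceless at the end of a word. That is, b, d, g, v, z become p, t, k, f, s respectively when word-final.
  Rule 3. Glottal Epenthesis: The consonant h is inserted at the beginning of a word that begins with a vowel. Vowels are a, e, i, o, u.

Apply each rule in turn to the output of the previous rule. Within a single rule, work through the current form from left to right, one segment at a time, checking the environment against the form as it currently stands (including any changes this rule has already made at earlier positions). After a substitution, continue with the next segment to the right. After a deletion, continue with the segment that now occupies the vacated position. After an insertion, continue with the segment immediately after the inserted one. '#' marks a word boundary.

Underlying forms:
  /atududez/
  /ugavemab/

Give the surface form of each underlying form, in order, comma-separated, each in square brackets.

[hatuzuzes], [huhavemap]

/atududez/:
  Rule 1 Spirantization: [atududez] → [atuzuzez]
  Rule 2 Word-Final Devoicing: [atuzuzez] → [atuzuzes]
  Rule 3 Glottal Epenthesis: [atuzuzes] → [hatuzuzes]
/ugavemab/:
  Rule 1 Spirantization: [ugavemab] → [uhavemab]
  Rule 2 Word-Final Devoicing: [uhavemab] → [uhavemap]
  Rule 3 Glottal Epenthesis: [uhavemap] → [huhavemap]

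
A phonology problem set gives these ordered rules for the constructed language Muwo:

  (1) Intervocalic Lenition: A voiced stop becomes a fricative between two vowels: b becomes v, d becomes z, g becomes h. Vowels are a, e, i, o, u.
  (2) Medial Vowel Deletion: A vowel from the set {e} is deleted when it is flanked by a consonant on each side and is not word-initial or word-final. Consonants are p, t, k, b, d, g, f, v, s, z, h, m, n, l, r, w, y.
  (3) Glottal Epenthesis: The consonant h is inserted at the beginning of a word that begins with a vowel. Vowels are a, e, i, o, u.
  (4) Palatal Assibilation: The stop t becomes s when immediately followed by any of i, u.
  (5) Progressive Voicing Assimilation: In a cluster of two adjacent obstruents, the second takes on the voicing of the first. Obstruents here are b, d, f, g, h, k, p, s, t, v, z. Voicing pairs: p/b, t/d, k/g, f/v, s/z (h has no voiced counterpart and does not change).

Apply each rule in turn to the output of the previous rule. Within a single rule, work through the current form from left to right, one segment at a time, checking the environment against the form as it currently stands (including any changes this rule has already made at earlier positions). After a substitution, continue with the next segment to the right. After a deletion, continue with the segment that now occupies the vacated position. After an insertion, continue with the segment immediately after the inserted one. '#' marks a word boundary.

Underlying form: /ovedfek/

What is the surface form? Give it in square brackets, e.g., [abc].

(1) Intervocalic Lenition: no change — [ovedfek]
(2) Medial Vowel Deletion: [ovedfek] → [ovdfk]
(3) Glottal Epenthesis: [ovdfk] → [hovdfk]
(4) Palatal Assibilation: no change — [hovdfk]
(5) Progressive Voicing Assimilation: [hovdfk] → [hovdvg]

[hovdvg]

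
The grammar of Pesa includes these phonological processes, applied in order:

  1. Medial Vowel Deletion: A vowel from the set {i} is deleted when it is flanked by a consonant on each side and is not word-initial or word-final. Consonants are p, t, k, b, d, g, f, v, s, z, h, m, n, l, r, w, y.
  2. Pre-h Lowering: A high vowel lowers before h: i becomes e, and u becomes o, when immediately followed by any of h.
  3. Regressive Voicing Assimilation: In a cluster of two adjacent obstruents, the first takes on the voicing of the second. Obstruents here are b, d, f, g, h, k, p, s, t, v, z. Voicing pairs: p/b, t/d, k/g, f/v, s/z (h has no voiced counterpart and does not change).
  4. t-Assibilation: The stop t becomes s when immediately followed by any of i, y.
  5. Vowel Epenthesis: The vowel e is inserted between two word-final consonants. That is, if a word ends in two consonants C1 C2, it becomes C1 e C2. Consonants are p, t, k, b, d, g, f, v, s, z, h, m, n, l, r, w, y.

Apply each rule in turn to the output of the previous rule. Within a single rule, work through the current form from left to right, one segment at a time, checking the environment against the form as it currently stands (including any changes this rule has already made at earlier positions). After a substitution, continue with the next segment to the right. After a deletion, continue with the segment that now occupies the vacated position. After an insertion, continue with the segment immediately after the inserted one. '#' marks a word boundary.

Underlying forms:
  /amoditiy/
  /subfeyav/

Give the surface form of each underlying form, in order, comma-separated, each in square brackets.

/amoditiy/:
  1 Medial Vowel Deletion: [amoditiy] → [amodty]
  2 Pre-h Lowering: no change — [amodty]
  3 Regressive Voicing Assimilation: [amodty] → [amotty]
  4 t-Assibilation: [amotty] → [amotsy]
  5 Vowel Epenthesis: [amotsy] → [amotsey]
/subfeyav/:
  1 Medial Vowel Deletion: no change — [subfeyav]
  2 Pre-h Lowering: no change — [subfeyav]
  3 Regressive Voicing Assimilation: [subfeyav] → [supfeyav]
  4 t-Assibilation: no change — [supfeyav]
  5 Vowel Epenthesis: no change — [supfeyav]

[amotsey], [supfeyav]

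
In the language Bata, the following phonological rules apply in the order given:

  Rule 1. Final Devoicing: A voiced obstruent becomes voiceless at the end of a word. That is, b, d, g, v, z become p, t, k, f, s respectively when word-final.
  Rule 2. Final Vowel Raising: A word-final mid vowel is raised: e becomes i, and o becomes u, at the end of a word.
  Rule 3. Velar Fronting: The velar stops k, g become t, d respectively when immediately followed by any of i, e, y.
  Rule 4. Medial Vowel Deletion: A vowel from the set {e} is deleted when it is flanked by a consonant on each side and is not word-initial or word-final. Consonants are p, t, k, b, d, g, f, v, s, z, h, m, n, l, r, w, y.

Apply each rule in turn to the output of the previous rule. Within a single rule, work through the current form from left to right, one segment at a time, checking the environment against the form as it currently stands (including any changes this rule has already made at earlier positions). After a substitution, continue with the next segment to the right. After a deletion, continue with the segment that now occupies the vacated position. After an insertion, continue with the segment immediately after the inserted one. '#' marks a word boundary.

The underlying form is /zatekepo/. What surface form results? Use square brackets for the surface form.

[zattpu]

Rule 1 Final Devoicing: no change — [zatekepo]
Rule 2 Final Vowel Raising: [zatekepo] → [zatekepu]
Rule 3 Velar Fronting: [zatekepu] → [zatetepu]
Rule 4 Medial Vowel Deletion: [zatetepu] → [zattpu]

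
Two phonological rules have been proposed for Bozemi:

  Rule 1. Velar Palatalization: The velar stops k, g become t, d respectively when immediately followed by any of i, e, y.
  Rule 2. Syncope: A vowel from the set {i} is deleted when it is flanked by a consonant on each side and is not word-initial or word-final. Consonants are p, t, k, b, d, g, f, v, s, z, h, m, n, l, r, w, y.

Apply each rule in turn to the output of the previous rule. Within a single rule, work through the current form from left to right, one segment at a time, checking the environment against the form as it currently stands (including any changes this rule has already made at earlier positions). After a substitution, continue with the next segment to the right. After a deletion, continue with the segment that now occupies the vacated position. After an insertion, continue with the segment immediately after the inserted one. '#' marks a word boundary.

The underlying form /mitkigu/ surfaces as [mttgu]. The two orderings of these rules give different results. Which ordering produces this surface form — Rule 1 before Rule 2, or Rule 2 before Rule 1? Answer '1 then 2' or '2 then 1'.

1 then 2

Order 1 then 2:
  1 Velar Palatalization: [mitkigu] → [mittigu]
  2 Syncope: [mittigu] → [mttgu]
  result: [mttgu]
Order 2 then 1:
  2 Syncope: [mitkigu] → [mtkgu]
  1 Velar Palatalization: no change — [mtkgu]
  result: [mtkgu]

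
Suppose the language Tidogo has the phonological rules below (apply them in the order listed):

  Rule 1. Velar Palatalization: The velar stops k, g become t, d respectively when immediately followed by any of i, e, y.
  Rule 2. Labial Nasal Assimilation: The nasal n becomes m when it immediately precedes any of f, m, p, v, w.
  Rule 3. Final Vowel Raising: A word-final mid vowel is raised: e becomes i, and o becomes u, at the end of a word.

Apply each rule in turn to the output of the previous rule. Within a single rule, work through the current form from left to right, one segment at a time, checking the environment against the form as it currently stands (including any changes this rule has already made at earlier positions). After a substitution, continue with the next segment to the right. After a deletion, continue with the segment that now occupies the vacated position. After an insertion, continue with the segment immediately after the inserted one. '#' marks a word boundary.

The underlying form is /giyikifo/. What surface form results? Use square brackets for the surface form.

[diyitifu]

Rule 1 Velar Palatalization: [giyikifo] → [diyitifo]
Rule 2 Labial Nasal Assimilation: no change — [diyitifo]
Rule 3 Final Vowel Raising: [diyitifo] → [diyitifu]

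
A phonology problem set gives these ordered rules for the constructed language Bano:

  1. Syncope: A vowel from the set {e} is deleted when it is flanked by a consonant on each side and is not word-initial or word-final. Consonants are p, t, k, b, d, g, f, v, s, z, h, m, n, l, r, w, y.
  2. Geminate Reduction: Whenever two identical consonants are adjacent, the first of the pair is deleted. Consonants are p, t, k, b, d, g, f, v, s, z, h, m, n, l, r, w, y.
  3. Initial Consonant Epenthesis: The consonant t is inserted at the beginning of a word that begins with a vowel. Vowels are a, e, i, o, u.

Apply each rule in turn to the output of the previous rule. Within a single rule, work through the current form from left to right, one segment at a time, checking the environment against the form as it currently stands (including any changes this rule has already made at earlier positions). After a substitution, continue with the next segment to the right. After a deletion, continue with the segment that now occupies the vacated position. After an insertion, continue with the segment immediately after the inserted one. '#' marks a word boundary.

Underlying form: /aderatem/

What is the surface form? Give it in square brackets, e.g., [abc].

1 Syncope: [aderatem] → [adratm]
2 Geminate Reduction: no change — [adratm]
3 Initial Consonant Epenthesis: [adratm] → [tadratm]

[tadratm]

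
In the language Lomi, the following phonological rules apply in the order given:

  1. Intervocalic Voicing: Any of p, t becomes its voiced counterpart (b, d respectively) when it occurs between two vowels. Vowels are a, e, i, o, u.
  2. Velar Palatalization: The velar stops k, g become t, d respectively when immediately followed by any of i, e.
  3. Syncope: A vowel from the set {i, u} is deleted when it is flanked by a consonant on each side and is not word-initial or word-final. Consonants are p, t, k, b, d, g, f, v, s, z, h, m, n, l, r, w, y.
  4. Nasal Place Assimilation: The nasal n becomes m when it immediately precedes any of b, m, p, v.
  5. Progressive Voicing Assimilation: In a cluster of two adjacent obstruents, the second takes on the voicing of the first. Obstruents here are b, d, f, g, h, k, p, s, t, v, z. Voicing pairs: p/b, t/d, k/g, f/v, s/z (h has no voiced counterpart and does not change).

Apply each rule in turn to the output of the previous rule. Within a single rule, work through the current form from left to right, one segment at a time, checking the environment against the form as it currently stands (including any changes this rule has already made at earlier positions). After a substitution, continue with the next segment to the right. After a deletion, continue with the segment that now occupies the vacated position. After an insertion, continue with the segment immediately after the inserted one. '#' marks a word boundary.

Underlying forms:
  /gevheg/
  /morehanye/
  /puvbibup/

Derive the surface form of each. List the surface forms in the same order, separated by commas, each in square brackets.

/gevheg/:
  1 Intervocalic Voicing: no change — [gevheg]
  2 Velar Palatalization: [gevheg] → [devheg]
  3 Syncope: no change — [devheg]
  4 Nasal Place Assimilation: no change — [devheg]
  5 Progressive Voicing Assimilation: no change — [devheg]
/morehanye/:
  1 Intervocalic Voicing: no change — [morehanye]
  2 Velar Palatalization: no change — [morehanye]
  3 Syncope: no change — [morehanye]
  4 Nasal Place Assimilation: no change — [morehanye]
  5 Progressive Voicing Assimilation: no change — [morehanye]
/puvbibup/:
  1 Intervocalic Voicing: no change — [puvbibup]
  2 Velar Palatalization: no change — [puvbibup]
  3 Syncope: [puvbibup] → [pvbbp]
  4 Nasal Place Assimilation: no change — [pvbbp]
  5 Progressive Voicing Assimilation: [pvbbp] → [pfppp]

[devheg], [morehanye], [pfppp]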